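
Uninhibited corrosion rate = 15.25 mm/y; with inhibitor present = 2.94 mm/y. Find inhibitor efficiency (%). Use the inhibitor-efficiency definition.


Apply the inhibitor-efficiency definition: IE = (CR_blank − CR_inh)/CR_blank × 100
IE = (15.25 − 2.94) / 15.25 × 100
IE = 12.31 / 15.25 × 100 = 80.7 %

80.7 %


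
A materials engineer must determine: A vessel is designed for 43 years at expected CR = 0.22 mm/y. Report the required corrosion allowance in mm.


Corrosion allowance = CR × design life
CA = 0.22 * 43 = 9.46 mm

9.46 mm


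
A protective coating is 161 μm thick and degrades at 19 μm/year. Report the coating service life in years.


Service life = thickness / degradation rate
Life = 161 / 19 = 8.5 years

8.5 years


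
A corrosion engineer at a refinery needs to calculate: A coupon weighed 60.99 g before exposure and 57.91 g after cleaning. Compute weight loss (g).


Weight loss = initial − final
WL = 60.99 − 57.91 = 3.08 g

3.08 g


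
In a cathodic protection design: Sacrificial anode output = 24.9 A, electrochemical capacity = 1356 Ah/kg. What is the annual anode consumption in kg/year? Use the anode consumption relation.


Annual consumption = current * hours per year / capacity
Rate = 24.9 * 8760 / 1356 = 160.9 kg/year

160.9 kg/year


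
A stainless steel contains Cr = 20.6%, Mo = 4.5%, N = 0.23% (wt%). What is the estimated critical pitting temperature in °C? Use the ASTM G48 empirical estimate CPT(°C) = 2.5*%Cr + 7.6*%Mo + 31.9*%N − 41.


Apply the ASTM G48 empirical CPT estimate: CPT(°C) = 2.5*%Cr + 7.6*%Mo + 31.9*%N − 41
2.5*20.6 = 51.5; 7.6*4.5 = 34.2; 31.9*0.23 = 7.337
CPT = 51.5 + 34.2 + 7.337 − 41 = 52.037 °C
Rounded to 0.1 °C: CPT ≈ 52.0 °C

52.0 °C


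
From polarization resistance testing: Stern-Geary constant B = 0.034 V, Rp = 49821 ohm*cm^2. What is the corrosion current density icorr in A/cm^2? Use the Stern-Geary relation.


Apply the Stern-Geary relation: icorr = B / Rp
icorr = 0.034 / 49821 = 6.824×10^-7 A/cm^2

6.824×10^-7 A/cm^2


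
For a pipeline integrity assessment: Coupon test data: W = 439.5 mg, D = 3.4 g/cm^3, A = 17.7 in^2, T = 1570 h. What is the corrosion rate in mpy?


Apply the mpy weight-loss relation: CR = 534 * W / (D * A * T)
Numerator: 534 * 439.5 = 234693.0
Denominator: 3.4 * 17.7 * 1570 = 94482.6
CR = 234693.0 / 94482.6 = 2.484 mpy

2.484 mpy


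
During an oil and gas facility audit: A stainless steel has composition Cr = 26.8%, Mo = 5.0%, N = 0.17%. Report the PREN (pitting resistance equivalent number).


Apply the PREN formula: PREN = Cr + 3.3*Mo + 16*N
PREN = 26.8 + 3.3*5.0 + 16*0.17
PREN = 26.8 + 16.5 + 2.72 = 46.02

46.02


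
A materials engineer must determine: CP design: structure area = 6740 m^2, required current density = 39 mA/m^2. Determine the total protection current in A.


I = area * current density, then convert mA → A (÷1000)
I = 6740 * 39 / 1000 = 262.86 A

262.86 A


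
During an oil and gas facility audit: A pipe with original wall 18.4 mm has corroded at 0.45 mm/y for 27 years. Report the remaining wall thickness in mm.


Remaining wall = original − CR × time
t = 18.4 − 0.45*27 = 18.4 − 12.15 = 6.25 mm

6.25 mm


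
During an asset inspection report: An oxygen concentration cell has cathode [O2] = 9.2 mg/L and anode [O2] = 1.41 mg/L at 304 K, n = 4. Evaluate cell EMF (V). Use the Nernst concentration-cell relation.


Apply the Nernst concentration-cell relation: E = (RT/nF)*ln(C_cathode/C_anode)
RT/nF = 8.314*304/(4*96485) = 0.00654883 V
ln(9.2/1.41) = 1.87561
E = 0.00654883 * 1.87561 = 0.01228 V

0.01228 V


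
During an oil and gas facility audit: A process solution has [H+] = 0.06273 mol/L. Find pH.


pH = −log10[H+]
pH = −log10(0.06273) = 1.2

1.2


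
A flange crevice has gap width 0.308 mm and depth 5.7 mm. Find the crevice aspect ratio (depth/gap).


Aspect ratio = depth / gap
Ratio = 5.7 / 0.308 = 18.5

18.5


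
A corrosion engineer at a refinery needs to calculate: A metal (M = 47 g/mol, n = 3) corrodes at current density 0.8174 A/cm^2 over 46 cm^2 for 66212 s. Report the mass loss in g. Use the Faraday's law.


Apply Faraday's law: m = i*A*t*M / (n*F)
Total charge passed Q = i*A*t = 0.8174*46*66212 = 2489597.6848 C
m = Q*M/(n*F) = 2489597.6848*47/(3*96485) = 404.246 g

404.246 g


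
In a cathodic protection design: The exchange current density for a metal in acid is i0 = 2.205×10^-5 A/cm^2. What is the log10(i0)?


i0 = 2.205×10^-5 A/cm^2
log10(i0) = -4.657

-4.657


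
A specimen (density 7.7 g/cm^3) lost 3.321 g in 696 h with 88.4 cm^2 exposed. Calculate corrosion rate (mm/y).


Apply the mm/y weight-loss relation: CR = 87600 * W / (D * A * T)
Numerator: 87600 * 3.321 = 290919.6
Denominator: 7.7 * 88.4 * 696 = 473753.28
CR = 290919.6 / 473753.28 = 0.61407 mm/y

0.61407 mm/y


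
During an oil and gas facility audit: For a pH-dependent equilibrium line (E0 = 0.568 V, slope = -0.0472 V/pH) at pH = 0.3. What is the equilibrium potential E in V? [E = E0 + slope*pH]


Apply the Pourbaix line equation: E = E0 + slope*pH
E = 0.568 + (-0.0472)*0.3 = 0.568 + (-0.01416) = 0.55384 V
Rounded to 3 decimal places: E = 0.554 V

0.554 V


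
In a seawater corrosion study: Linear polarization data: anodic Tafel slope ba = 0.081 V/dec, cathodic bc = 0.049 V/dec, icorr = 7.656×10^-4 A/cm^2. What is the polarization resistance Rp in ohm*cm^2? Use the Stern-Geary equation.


Apply the Stern-Geary equation: Rp = ba*bc / (2.303*icorr*(ba+bc))
ba*bc = 0.081*0.049 = 0.003969
ba+bc = 0.13; 2.303*icorr*(ba+bc) = 2.303*7.656×10^-4*0.13 = 2.2921298×10^-4
Rp = 0.003969 / 2.2921298×10^-4 = 17.3 ohm*cm^2

17.3 ohm*cm^2


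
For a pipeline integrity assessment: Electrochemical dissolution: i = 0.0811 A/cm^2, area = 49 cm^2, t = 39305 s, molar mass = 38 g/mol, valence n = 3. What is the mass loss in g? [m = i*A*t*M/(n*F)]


Apply Faraday's law: m = i*A*t*M / (n*F)
Total charge passed Q = i*A*t = 0.0811*49*39305 = 156194.1395 C
m = Q*M/(n*F) = 156194.1395*38/(3*96485) = 20.505 g

20.505 g


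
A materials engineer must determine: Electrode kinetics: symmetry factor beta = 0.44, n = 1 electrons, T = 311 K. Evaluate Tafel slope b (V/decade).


Apply the Tafel slope relation: b = 2.303*R*T/(beta*n*F)
Numerator: 2.303 * 8.314 * 311 = 5954.76
Denominator: 0.44 * 1 * 96485 = 42453.4
b = 5954.76 / 42453.4 = 0.1403 V/decade

0.1403 V/decade


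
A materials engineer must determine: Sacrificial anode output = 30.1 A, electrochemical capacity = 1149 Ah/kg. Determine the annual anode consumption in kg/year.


Annual consumption = current * hours per year / capacity
Rate = 30.1 * 8760 / 1149 = 229.5 kg/year

229.5 kg/year


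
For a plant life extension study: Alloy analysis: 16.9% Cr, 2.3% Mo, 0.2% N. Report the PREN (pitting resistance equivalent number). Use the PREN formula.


Apply the PREN formula: PREN = Cr + 3.3*Mo + 16*N
PREN = 16.9 + 3.3*2.3 + 16*0.2
PREN = 16.9 + 7.59 + 3.2 = 27.69

27.69


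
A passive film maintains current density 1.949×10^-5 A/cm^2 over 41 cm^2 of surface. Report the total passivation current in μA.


I = i_pass * A, then convert A → μA (×10^6)
I = 1.949×10^-5 * 41 * 10^6 = 799.09 μA

799.09 μA


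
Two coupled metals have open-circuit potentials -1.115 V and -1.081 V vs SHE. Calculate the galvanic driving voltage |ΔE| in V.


Driving voltage is the absolute potential difference.
|ΔE| = |-1.115 − (-1.081)| = 0.034 V

0.034 V


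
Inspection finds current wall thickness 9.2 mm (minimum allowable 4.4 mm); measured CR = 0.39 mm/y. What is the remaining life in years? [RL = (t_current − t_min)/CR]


Apply the remaining-life relation: RL = (t_current − t_min) / CR
RL = (9.2 − 4.4) / 0.39 = 4.8 / 0.39 = 12.3 years

12.3 years


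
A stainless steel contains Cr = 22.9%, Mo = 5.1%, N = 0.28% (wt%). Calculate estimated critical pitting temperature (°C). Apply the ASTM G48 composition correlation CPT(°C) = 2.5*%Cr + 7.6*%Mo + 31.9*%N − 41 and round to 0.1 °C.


Apply the ASTM G48 empirical CPT estimate: CPT(°C) = 2.5*%Cr + 7.6*%Mo + 31.9*%N − 41
2.5*22.9 = 57.25; 7.6*5.1 = 38.76; 31.9*0.28 = 8.932
CPT = 57.25 + 38.76 + 8.932 − 41 = 63.942 °C
Rounded to 0.1 °C: CPT ≈ 63.9 °C

63.9 °C


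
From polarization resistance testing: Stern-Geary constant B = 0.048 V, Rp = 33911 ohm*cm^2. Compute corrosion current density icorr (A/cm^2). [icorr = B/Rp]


Apply the Stern-Geary relation: icorr = B / Rp
icorr = 0.048 / 33911 = 1.415×10^-6 A/cm^2

1.415×10^-6 A/cm^2


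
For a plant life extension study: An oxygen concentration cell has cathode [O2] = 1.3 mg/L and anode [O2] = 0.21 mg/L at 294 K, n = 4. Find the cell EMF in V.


Apply the Nernst concentration-cell relation: E = (RT/nF)*ln(C_cathode/C_anode)
RT/nF = 8.314*294/(4*96485) = 0.00633341 V
ln(1.3/0.21) = 1.82301
E = 0.00633341 * 1.82301 = 0.01155 V

0.01155 V


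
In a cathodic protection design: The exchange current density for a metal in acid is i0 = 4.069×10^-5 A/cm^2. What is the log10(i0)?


i0 = 4.069×10^-5 A/cm^2
log10(i0) = -4.391

-4.391


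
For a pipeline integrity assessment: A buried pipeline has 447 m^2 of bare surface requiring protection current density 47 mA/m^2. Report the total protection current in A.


I = area * current density, then convert mA → A (÷1000)
I = 447 * 47 / 1000 = 21.01 A

21.01 A


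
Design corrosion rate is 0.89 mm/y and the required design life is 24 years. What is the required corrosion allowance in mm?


Corrosion allowance = CR × design life
CA = 0.89 * 24 = 21.36 mm

21.36 mm


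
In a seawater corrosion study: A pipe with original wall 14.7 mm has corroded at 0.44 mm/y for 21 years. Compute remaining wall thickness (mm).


Remaining wall = original − CR × time
t = 14.7 − 0.44*21 = 14.7 − 9.24 = 5.46 mm

5.46 mm


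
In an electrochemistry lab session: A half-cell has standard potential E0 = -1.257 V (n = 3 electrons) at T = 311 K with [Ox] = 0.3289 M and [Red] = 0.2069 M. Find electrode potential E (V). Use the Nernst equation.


Apply the Nernst equation: E = E0 + (RT/nF)*ln([Ox]/[Red])
Step 1: RT/nF = 8.314*311/(3*96485) = 0.00893284 V
Step 2: [Ox]/[Red] = 0.3289/0.2069 = 1.589657
Step 3: ln(1.589657) = 0.463518
Step 4: correction = 0.00893284 * 0.463518 = 0.004 V
E = -1.257 + 0.004 = -1.253 V

-1.253 V


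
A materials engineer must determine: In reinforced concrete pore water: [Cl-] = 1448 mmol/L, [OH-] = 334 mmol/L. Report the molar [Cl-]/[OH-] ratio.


Threshold parameter = [Cl-] / [OH-] (molar basis; both in mmol/L, so units cancel)
Ratio = 1448 / 334 = 4.34

4.34


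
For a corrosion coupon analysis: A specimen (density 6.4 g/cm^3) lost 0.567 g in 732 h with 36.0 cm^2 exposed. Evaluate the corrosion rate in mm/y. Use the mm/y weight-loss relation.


Apply the mm/y weight-loss relation: CR = 87600 * W / (D * A * T)
Numerator: 87600 * 0.567 = 49669.2
Denominator: 6.4 * 36.0 * 732 = 168652.8
CR = 49669.2 / 168652.8 = 0.294506 mm/y

0.294506 mm/y


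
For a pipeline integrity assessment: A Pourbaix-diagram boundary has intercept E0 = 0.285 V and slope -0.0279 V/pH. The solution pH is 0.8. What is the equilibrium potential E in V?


Apply the Pourbaix line equation: E = E0 + slope*pH
E = 0.285 + (-0.0279)*0.8 = 0.285 + (-0.02232) = 0.26268 V
Rounded to 4 decimal places: E = 0.2627 V

0.2627 V


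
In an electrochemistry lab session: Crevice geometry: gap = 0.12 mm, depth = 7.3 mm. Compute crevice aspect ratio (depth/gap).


Aspect ratio = depth / gap
Ratio = 7.3 / 0.12 = 60.8

60.8


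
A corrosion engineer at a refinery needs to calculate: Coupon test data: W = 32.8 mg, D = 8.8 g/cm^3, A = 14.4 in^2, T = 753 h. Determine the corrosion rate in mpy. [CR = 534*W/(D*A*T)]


Apply the mpy weight-loss relation: CR = 534 * W / (D * A * T)
Numerator: 534 * 32.8 = 17515.2
Denominator: 8.8 * 14.4 * 753 = 95420.16
CR = 17515.2 / 95420.16 = 0.18356 mpy

0.18356 mpy


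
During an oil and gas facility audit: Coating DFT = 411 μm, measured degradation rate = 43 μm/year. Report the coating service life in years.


Service life = thickness / degradation rate
Life = 411 / 43 = 9.6 years

9.6 years


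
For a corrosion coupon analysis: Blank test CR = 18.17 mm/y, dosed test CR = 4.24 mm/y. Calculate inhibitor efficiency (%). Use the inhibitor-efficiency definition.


Apply the inhibitor-efficiency definition: IE = (CR_blank − CR_inh)/CR_blank × 100
IE = (18.17 − 4.24) / 18.17 × 100
IE = 13.93 / 18.17 × 100 = 76.7 %

76.7 %


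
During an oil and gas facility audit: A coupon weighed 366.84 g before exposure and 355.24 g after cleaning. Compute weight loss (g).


Weight loss = initial − final
WL = 366.84 − 355.24 = 11.6 g

11.6 g


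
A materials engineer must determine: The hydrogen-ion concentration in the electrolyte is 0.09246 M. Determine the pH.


pH = −log10[H+]
pH = −log10(0.09246) = 1.03

1.03


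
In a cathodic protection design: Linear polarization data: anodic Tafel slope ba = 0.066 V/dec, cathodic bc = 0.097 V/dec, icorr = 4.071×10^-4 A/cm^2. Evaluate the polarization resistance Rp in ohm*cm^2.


Apply the Stern-Geary equation: Rp = ba*bc / (2.303*icorr*(ba+bc))
ba*bc = 0.066*0.097 = 0.006402
ba+bc = 0.163; 2.303*icorr*(ba+bc) = 2.303*4.071×10^-4*0.163 = 1.5282086×10^-4
Rp = 0.006402 / 1.5282086×10^-4 = 41.89 ohm*cm^2

41.89 ohm*cm^2


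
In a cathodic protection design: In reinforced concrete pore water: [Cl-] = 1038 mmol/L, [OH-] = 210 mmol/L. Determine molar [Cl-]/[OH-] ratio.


Threshold parameter = [Cl-] / [OH-] (molar basis; both in mmol/L, so units cancel)
Ratio = 1038 / 210 = 4.94

4.94


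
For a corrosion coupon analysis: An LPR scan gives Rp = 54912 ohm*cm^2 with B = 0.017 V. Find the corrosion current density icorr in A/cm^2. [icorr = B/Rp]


Apply the Stern-Geary relation: icorr = B / Rp
icorr = 0.017 / 54912 = 3.096×10^-7 A/cm^2

3.096×10^-7 A/cm^2


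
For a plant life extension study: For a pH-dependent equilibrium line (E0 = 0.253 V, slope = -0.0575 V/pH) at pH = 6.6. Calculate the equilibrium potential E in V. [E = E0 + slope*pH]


Apply the Pourbaix line equation: E = E0 + slope*pH
E = 0.253 + (-0.0575)*6.6 = 0.253 + (-0.3795) = -0.1265 V
Rounded to 3 decimal places: E = -0.127 V

-0.127 V


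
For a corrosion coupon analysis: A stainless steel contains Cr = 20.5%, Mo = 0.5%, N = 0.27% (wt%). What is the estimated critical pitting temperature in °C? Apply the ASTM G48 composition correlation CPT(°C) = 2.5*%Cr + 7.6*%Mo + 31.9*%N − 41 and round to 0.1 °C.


Apply the ASTM G48 empirical CPT estimate: CPT(°C) = 2.5*%Cr + 7.6*%Mo + 31.9*%N − 41
2.5*20.5 = 51.25; 7.6*0.5 = 3.8; 31.9*0.27 = 8.613
CPT = 51.25 + 3.8 + 8.613 − 41 = 22.663 °C
Rounded to 0.1 °C: CPT ≈ 22.7 °C

22.7 °C


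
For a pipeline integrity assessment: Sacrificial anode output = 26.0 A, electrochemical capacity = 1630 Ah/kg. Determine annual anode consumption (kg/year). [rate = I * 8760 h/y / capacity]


Annual consumption = current * hours per year / capacity
Rate = 26.0 * 8760 / 1630 = 139.7 kg/year

139.7 kg/year


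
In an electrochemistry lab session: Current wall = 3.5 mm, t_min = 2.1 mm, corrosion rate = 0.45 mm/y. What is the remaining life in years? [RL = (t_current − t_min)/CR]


Apply the remaining-life relation: RL = (t_current − t_min) / CR
RL = (3.5 − 2.1) / 0.45 = 1.4 / 0.45 = 3.1 years

3.1 years


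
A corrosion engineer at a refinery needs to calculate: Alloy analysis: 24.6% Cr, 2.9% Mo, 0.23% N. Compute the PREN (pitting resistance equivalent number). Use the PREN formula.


Apply the PREN formula: PREN = Cr + 3.3*Mo + 16*N
PREN = 24.6 + 3.3*2.9 + 16*0.23
PREN = 24.6 + 9.57 + 3.68 = 37.85

37.85


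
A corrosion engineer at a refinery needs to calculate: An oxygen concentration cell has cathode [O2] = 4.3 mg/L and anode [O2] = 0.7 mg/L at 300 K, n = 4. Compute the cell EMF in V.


Apply the Nernst concentration-cell relation: E = (RT/nF)*ln(C_cathode/C_anode)
RT/nF = 8.314*300/(4*96485) = 0.00646266 V
ln(4.3/0.7) = 1.81529
E = 0.00646266 * 1.81529 = 0.01173 V

0.01173 V


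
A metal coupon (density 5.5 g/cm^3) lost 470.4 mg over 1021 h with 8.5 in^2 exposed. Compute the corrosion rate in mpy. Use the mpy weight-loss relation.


Apply the mpy weight-loss relation: CR = 534 * W / (D * A * T)
Numerator: 534 * 470.4 = 251193.6
Denominator: 5.5 * 8.5 * 1021 = 47731.75
CR = 251193.6 / 47731.75 = 5.2626 mpy

5.2626 mpy


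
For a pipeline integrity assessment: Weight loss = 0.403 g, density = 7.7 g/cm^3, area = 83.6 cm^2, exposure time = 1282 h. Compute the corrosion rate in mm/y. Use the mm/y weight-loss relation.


Apply the mm/y weight-loss relation: CR = 87600 * W / (D * A * T)
Numerator: 87600 * 0.403 = 35302.8
Denominator: 7.7 * 83.6 * 1282 = 825249.04
CR = 35302.8 / 825249.04 = 0.042778 mm/y

0.042778 mm/y


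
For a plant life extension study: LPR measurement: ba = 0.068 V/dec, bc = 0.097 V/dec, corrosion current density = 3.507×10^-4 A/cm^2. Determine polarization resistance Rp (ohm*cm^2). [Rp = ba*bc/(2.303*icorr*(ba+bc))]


Apply the Stern-Geary equation: Rp = ba*bc / (2.303*icorr*(ba+bc))
ba*bc = 0.068*0.097 = 0.006596
ba+bc = 0.165; 2.303*icorr*(ba+bc) = 2.303*3.507×10^-4*0.165 = 1.3326425×10^-4
Rp = 0.006596 / 1.3326425×10^-4 = 49.5 ohm*cm^2

49.5 ohm*cm^2


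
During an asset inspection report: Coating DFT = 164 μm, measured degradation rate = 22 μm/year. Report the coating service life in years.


Service life = thickness / degradation rate
Life = 164 / 22 = 7.5 years

7.5 years


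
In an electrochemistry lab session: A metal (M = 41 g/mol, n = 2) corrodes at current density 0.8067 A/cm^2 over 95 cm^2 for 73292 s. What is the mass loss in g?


Apply Faraday's law: m = i*A*t*M / (n*F)
Total charge passed Q = i*A*t = 0.8067*95*73292 = 5616842.358 C
m = Q*M/(n*F) = 5616842.358*41/(2*96485) = 1193.4007 g

1193.4007 g


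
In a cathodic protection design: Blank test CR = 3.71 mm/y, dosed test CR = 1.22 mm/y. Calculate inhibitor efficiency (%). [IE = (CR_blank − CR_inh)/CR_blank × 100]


Apply the inhibitor-efficiency definition: IE = (CR_blank − CR_inh)/CR_blank × 100
IE = (3.71 − 1.22) / 3.71 × 100
IE = 2.49 / 3.71 × 100 = 67.1 %

67.1 %


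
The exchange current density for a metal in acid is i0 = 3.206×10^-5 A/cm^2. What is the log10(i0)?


i0 = 3.206×10^-5 A/cm^2
log10(i0) = -4.494

-4.494


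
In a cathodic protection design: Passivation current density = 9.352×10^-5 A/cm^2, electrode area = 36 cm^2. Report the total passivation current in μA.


I = i_pass * A, then convert A → μA (×10^6)
I = 9.352×10^-5 * 36 * 10^6 = 3366.72 μA

3366.72 μA


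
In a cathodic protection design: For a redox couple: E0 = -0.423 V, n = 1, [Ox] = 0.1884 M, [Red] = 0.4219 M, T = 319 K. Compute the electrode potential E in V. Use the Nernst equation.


Apply the Nernst equation: E = E0 + (RT/nF)*ln([Ox]/[Red])
Step 1: RT/nF = 8.314*319/(1*96485) = 0.02748786 V
Step 2: [Ox]/[Red] = 0.1884/0.4219 = 0.446551
Step 3: ln(0.446551) = -0.806202
Step 4: correction = 0.02748786 * -0.806202 = -0.0222 V
E = -0.423 + -0.0222 = -0.4452 V

-0.4452 V


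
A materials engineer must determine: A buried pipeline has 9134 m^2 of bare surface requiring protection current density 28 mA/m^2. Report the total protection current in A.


I = area * current density, then convert mA → A (÷1000)
I = 9134 * 28 / 1000 = 255.75 A

255.75 A


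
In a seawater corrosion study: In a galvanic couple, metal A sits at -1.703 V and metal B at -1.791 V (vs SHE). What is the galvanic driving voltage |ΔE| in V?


Driving voltage is the absolute potential difference.
|ΔE| = |-1.703 − (-1.791)| = 0.088 V

0.088 V


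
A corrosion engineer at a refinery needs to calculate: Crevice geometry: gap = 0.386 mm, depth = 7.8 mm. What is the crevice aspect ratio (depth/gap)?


Aspect ratio = depth / gap
Ratio = 7.8 / 0.386 = 20.2

20.2


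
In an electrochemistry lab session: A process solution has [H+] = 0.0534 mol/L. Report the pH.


pH = −log10[H+]
pH = −log10(0.0534) = 1.27

1.27


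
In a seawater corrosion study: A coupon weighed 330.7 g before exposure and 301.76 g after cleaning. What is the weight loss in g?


Weight loss = initial − final
WL = 330.7 − 301.76 = 28.94 g

28.94 g


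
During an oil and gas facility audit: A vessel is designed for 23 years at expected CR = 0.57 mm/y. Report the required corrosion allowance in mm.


Corrosion allowance = CR × design life
CA = 0.57 * 23 = 13.11 mm

13.11 mm


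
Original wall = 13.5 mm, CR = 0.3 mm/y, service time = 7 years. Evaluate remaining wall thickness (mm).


Remaining wall = original − CR × time
t = 13.5 − 0.3*7 = 13.5 − 2.1 = 11.4 mm

11.4 mm


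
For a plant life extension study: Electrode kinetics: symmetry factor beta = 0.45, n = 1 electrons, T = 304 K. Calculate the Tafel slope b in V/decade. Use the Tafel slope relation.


Apply the Tafel slope relation: b = 2.303*R*T/(beta*n*F)
Numerator: 2.303 * 8.314 * 304 = 5820.73
Denominator: 0.45 * 1 * 96485 = 43418.25
b = 5820.73 / 43418.25 = 0.134 V/decade

0.134 V/decade


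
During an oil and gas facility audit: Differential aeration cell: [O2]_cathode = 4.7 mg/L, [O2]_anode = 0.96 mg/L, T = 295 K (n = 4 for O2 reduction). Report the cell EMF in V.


Apply the Nernst concentration-cell relation: E = (RT/nF)*ln(C_cathode/C_anode)
RT/nF = 8.314*295/(4*96485) = 0.00635495 V
ln(4.7/0.96) = 1.58838
E = 0.00635495 * 1.58838 = 0.01009 V

0.01009 V


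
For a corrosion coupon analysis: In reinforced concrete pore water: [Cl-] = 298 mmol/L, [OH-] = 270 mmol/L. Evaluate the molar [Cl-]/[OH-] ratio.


Threshold parameter = [Cl-] / [OH-] (molar basis; both in mmol/L, so units cancel)
Ratio = 298 / 270 = 1.1

1.1


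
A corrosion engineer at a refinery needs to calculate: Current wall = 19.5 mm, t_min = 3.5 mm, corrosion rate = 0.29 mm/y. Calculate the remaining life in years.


Apply the remaining-life relation: RL = (t_current − t_min) / CR
RL = (19.5 − 3.5) / 0.29 = 16.0 / 0.29 = 55.2 years

55.2 years


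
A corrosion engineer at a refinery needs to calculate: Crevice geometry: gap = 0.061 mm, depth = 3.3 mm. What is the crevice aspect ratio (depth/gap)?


Aspect ratio = depth / gap
Ratio = 3.3 / 0.061 = 54.1

54.1


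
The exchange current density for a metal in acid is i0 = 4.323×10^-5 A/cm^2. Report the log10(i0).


i0 = 4.323×10^-5 A/cm^2
log10(i0) = -4.364

-4.364


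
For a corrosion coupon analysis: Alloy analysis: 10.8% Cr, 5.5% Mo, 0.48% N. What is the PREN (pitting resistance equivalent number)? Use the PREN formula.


Apply the PREN formula: PREN = Cr + 3.3*Mo + 16*N
PREN = 10.8 + 3.3*5.5 + 16*0.48
PREN = 10.8 + 18.15 + 7.68 = 36.63

36.63


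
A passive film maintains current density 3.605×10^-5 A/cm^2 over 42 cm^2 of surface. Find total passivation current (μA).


I = i_pass * A, then convert A → μA (×10^6)
I = 3.605×10^-5 * 42 * 10^6 = 1514.1 μA

1514.1 μA


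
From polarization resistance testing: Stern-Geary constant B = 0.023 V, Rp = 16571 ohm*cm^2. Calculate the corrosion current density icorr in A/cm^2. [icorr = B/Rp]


Apply the Stern-Geary relation: icorr = B / Rp
icorr = 0.023 / 16571 = 1.388×10^-6 A/cm^2

1.388×10^-6 A/cm^2


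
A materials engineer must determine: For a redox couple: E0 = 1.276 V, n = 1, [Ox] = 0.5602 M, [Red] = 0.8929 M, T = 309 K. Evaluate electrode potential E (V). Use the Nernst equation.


Apply the Nernst equation: E = E0 + (RT/nF)*ln([Ox]/[Red])
Step 1: RT/nF = 8.314*309/(1*96485) = 0.02662617 V
Step 2: [Ox]/[Red] = 0.5602/0.8929 = 0.627394
Step 3: ln(0.627394) = -0.466181
Step 4: correction = 0.02662617 * -0.466181 = -0.012 V
E = 1.276 + -0.012 = 1.264 V

1.264 V


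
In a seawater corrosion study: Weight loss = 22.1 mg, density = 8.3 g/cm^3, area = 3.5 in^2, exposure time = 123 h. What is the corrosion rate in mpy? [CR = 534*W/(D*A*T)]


Apply the mpy weight-loss relation: CR = 534 * W / (D * A * T)
Numerator: 534 * 22.1 = 11801.4
Denominator: 8.3 * 3.5 * 123 = 3573.15
CR = 11801.4 / 3573.15 = 3.303 mpy

3.303 mpy


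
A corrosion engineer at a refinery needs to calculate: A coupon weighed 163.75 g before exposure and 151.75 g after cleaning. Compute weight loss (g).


Weight loss = initial − final
WL = 163.75 − 151.75 = 12.0 g

12.0 g


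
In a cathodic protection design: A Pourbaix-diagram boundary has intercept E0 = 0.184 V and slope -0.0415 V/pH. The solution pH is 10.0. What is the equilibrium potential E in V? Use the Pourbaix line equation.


Apply the Pourbaix line equation: E = E0 + slope*pH
E = 0.184 + (-0.0415)*10.0 = 0.184 + (-0.415) = -0.231 V
Rounded to 4 decimal places: E = -0.2310 V

-0.2310 V


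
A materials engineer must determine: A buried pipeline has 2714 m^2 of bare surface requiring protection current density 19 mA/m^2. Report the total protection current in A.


I = area * current density, then convert mA → A (÷1000)
I = 2714 * 19 / 1000 = 51.57 A

51.57 A


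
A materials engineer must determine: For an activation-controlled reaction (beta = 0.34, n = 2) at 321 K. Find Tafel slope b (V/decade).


Apply the Tafel slope relation: b = 2.303*R*T/(beta*n*F)
Numerator: 2.303 * 8.314 * 321 = 6146.23
Denominator: 0.34 * 2 * 96485 = 65609.8
b = 6146.23 / 65609.8 = 0.0937 V/decade

0.0937 V/decade


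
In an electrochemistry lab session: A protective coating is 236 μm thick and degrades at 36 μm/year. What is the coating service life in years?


Service life = thickness / degradation rate
Life = 236 / 36 = 6.6 years

6.6 years


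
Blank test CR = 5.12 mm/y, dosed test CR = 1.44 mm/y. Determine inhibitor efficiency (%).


Apply the inhibitor-efficiency definition: IE = (CR_blank − CR_inh)/CR_blank × 100
IE = (5.12 − 1.44) / 5.12 × 100
IE = 3.68 / 5.12 × 100 = 71.9 %

71.9 %


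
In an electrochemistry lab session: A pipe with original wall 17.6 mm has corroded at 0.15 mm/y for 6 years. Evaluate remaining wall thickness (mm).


Remaining wall = original − CR × time
t = 17.6 − 0.15*6 = 17.6 − 0.9 = 16.7 mm

16.7 mm


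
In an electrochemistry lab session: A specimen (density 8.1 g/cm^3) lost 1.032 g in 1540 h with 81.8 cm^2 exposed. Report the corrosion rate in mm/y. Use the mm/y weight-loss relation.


Apply the mm/y weight-loss relation: CR = 87600 * W / (D * A * T)
Numerator: 87600 * 1.032 = 90403.2
Denominator: 8.1 * 81.8 * 1540 = 1020373.2
CR = 90403.2 / 1020373.2 = 0.088598 mm/y

0.088598 mm/y


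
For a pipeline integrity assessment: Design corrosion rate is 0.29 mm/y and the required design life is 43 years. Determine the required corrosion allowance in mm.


Corrosion allowance = CR × design life
CA = 0.29 * 43 = 12.47 mm

12.47 mm


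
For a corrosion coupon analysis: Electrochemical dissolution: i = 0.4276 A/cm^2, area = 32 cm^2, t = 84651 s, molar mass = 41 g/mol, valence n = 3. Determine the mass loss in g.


Apply Faraday's law: m = i*A*t*M / (n*F)
Total charge passed Q = i*A*t = 0.4276*32*84651 = 1158296.5632 C
m = Q*M/(n*F) = 1158296.5632*41/(3*96485) = 164.068 g

164.068 g


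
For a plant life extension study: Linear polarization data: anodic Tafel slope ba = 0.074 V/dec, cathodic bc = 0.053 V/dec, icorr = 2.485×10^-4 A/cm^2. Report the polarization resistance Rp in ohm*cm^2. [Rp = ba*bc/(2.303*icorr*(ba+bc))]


Apply the Stern-Geary equation: Rp = ba*bc / (2.303*icorr*(ba+bc))
ba*bc = 0.074*0.053 = 0.003922
ba+bc = 0.127; 2.303*icorr*(ba+bc) = 2.303*2.485×10^-4*0.127 = 7.2681528×10^-5
Rp = 0.003922 / 7.2681528×10^-5 = 54.0 ohm*cm^2

54.0 ohm*cm^2


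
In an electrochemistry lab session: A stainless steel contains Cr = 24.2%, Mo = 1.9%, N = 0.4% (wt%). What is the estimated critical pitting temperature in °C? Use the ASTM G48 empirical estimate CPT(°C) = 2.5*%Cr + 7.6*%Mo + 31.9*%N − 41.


Apply the ASTM G48 empirical CPT estimate: CPT(°C) = 2.5*%Cr + 7.6*%Mo + 31.9*%N − 41
2.5*24.2 = 60.5; 7.6*1.9 = 14.44; 31.9*0.4 = 12.76
CPT = 60.5 + 14.44 + 12.76 − 41 = 46.7 °C
Rounded to 0.1 °C: CPT ≈ 46.7 °C

46.7 °C


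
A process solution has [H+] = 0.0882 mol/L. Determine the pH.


pH = −log10[H+]
pH = −log10(0.0882) = 1.05

1.05


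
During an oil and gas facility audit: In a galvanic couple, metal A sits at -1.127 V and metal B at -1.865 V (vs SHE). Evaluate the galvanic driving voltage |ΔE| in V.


Driving voltage is the absolute potential difference.
|ΔE| = |-1.127 − (-1.865)| = 0.738 V

0.738 V


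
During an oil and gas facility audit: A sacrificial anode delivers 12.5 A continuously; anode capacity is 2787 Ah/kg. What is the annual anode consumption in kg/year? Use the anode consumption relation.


Annual consumption = current * hours per year / capacity
Rate = 12.5 * 8760 / 2787 = 39.3 kg/year

39.3 kg/year


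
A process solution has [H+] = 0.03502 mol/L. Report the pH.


pH = −log10[H+]
pH = −log10(0.03502) = 1.46

1.46


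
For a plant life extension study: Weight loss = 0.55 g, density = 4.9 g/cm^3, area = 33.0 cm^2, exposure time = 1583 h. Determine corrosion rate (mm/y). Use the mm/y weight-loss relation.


Apply the mm/y weight-loss relation: CR = 87600 * W / (D * A * T)
Numerator: 87600 * 0.55 = 48180.0
Denominator: 4.9 * 33.0 * 1583 = 255971.1
CR = 48180.0 / 255971.1 = 0.188224 mm/y

0.188224 mm/y


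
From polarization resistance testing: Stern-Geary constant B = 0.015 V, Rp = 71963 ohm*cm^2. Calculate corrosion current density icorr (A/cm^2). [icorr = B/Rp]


Apply the Stern-Geary relation: icorr = B / Rp
icorr = 0.015 / 71963 = 2.084×10^-7 A/cm^2

2.084×10^-7 A/cm^2


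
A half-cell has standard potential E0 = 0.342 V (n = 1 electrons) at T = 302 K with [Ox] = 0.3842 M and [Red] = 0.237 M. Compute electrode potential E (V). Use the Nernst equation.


Apply the Nernst equation: E = E0 + (RT/nF)*ln([Ox]/[Red])
Step 1: RT/nF = 8.314*302/(1*96485) = 0.02602299 V
Step 2: [Ox]/[Red] = 0.3842/0.237 = 1.621097
Step 3: ln(1.621097) = 0.483103
Step 4: correction = 0.02602299 * 0.483103 = 0.0126 V
E = 0.342 + 0.0126 = 0.3546 V

0.3546 V


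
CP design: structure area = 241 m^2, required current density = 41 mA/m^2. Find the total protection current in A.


I = area * current density, then convert mA → A (÷1000)
I = 241 * 41 / 1000 = 9.88 A

9.88 A


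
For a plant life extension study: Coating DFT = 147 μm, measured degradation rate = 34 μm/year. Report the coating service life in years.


Service life = thickness / degradation rate
Life = 147 / 34 = 4.3 years

4.3 years


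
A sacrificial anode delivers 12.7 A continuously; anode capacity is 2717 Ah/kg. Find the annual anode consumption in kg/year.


Annual consumption = current * hours per year / capacity
Rate = 12.7 * 8760 / 2717 = 40.9 kg/year

40.9 kg/year


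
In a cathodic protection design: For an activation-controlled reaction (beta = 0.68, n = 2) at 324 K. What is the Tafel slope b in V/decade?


Apply the Tafel slope relation: b = 2.303*R*T/(beta*n*F)
Numerator: 2.303 * 8.314 * 324 = 6203.67
Denominator: 0.68 * 2 * 96485 = 131219.6
b = 6203.67 / 131219.6 = 0.0473 V/decade

0.0473 V/decade


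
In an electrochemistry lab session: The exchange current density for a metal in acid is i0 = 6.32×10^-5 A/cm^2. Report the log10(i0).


i0 = 6.32×10^-5 A/cm^2
log10(i0) = -4.199

-4.199


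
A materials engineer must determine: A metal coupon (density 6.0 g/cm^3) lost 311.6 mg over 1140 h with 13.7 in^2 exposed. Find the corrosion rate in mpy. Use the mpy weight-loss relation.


Apply the mpy weight-loss relation: CR = 534 * W / (D * A * T)
Numerator: 534 * 311.6 = 166394.4
Denominator: 6.0 * 13.7 * 1140 = 93708.0
CR = 166394.4 / 93708.0 = 1.776 mpy

1.776 mpy


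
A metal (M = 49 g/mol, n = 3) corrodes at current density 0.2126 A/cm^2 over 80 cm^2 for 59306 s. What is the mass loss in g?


Apply Faraday's law: m = i*A*t*M / (n*F)
Total charge passed Q = i*A*t = 0.2126*80*59306 = 1008676.448 C
m = Q*M/(n*F) = 1008676.448*49/(3*96485) = 170.752 g

170.752 g


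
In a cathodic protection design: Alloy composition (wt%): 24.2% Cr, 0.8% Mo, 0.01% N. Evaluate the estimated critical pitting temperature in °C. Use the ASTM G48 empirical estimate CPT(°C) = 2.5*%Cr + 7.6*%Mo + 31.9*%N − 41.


Apply the ASTM G48 empirical CPT estimate: CPT(°C) = 2.5*%Cr + 7.6*%Mo + 31.9*%N − 41
2.5*24.2 = 60.5; 7.6*0.8 = 6.08; 31.9*0.01 = 0.319
CPT = 60.5 + 6.08 + 0.319 − 41 = 25.899 °C
Rounded to 0.1 °C: CPT ≈ 25.9 °C

25.9 °C


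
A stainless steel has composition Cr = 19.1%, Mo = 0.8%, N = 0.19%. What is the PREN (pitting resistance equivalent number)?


Apply the PREN formula: PREN = Cr + 3.3*Mo + 16*N
PREN = 19.1 + 3.3*0.8 + 16*0.19
PREN = 19.1 + 2.64 + 3.04 = 24.78

24.78


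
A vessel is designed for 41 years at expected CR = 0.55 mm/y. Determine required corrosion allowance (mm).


Corrosion allowance = CR × design life
CA = 0.55 * 41 = 22.55 mm

22.55 mm


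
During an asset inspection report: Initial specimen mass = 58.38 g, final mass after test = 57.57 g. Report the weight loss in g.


Weight loss = initial − final
WL = 58.38 − 57.57 = 0.81 g

0.81 g


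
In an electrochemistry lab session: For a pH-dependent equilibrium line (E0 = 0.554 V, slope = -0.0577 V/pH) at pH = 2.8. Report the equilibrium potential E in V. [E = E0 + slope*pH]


Apply the Pourbaix line equation: E = E0 + slope*pH
E = 0.554 + (-0.0577)*2.8 = 0.554 + (-0.16156) = 0.39244 V
Rounded to 3 decimal places: E = 0.392 V

0.392 V


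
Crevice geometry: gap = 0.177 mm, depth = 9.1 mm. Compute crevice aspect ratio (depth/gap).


Aspect ratio = depth / gap
Ratio = 9.1 / 0.177 = 51.4

51.4


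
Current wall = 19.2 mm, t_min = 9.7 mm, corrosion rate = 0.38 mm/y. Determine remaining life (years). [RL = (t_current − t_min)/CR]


Apply the remaining-life relation: RL = (t_current − t_min) / CR
RL = (19.2 − 9.7) / 0.38 = 9.5 / 0.38 = 25.0 years

25.0 years


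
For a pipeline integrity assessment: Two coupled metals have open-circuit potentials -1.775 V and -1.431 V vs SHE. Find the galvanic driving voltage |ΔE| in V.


Driving voltage is the absolute potential difference.
|ΔE| = |-1.775 − (-1.431)| = 0.344 V

0.344 V


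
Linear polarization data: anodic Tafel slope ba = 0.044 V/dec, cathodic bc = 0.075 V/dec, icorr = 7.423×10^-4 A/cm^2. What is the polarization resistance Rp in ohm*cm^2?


Apply the Stern-Geary equation: Rp = ba*bc / (2.303*icorr*(ba+bc))
ba*bc = 0.044*0.075 = 0.0033
ba+bc = 0.119; 2.303*icorr*(ba+bc) = 2.303*7.423×10^-4*0.119 = 2.0343251×10^-4
Rp = 0.0033 / 2.0343251×10^-4 = 16.2 ohm*cm^2

16.2 ohm*cm^2


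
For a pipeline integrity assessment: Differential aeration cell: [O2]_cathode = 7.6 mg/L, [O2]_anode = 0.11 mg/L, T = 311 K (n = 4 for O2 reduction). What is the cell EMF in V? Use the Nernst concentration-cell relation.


Apply the Nernst concentration-cell relation: E = (RT/nF)*ln(C_cathode/C_anode)
RT/nF = 8.314*311/(4*96485) = 0.00669963 V
ln(7.6/0.11) = 4.23542
E = 0.00669963 * 4.23542 = 0.02838 V

0.02838 V


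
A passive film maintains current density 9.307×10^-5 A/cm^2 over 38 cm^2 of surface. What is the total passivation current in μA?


I = i_pass * A, then convert A → μA (×10^6)
I = 9.307×10^-5 * 38 * 10^6 = 3536.66 μA

3536.66 μA


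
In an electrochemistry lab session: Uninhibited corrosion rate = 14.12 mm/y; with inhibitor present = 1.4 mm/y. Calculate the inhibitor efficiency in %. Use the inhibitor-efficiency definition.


Apply the inhibitor-efficiency definition: IE = (CR_blank − CR_inh)/CR_blank × 100
IE = (14.12 − 1.4) / 14.12 × 100
IE = 12.72 / 14.12 × 100 = 90.1 %

90.1 %


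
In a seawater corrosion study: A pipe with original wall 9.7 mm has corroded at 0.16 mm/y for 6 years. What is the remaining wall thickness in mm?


Remaining wall = original − CR × time
t = 9.7 − 0.16*6 = 9.7 − 0.96 = 8.74 mm

8.74 mm


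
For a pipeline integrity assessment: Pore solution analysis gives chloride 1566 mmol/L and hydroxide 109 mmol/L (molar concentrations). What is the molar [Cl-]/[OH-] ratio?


Threshold parameter = [Cl-] / [OH-] (molar basis; both in mmol/L, so units cancel)
Ratio = 1566 / 109 = 14.37

14.37


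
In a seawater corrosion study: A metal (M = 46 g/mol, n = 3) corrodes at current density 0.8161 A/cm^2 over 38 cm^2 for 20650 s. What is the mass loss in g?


Apply Faraday's law: m = i*A*t*M / (n*F)
Total charge passed Q = i*A*t = 0.8161*38*20650 = 640393.67 C
m = Q*M/(n*F) = 640393.67*46/(3*96485) = 101.771 g

101.771 g


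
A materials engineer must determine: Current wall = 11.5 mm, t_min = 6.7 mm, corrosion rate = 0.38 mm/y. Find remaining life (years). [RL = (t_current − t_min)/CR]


Apply the remaining-life relation: RL = (t_current − t_min) / CR
RL = (11.5 − 6.7) / 0.38 = 4.8 / 0.38 = 12.6 years

12.6 years


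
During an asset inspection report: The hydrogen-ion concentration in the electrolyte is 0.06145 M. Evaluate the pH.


pH = −log10[H+]
pH = −log10(0.06145) = 1.21

1.21


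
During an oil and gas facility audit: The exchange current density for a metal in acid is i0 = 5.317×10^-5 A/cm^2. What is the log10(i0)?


i0 = 5.317×10^-5 A/cm^2
log10(i0) = -4.274

-4.274


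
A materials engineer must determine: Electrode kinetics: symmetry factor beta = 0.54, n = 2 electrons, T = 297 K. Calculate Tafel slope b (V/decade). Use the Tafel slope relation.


Apply the Tafel slope relation: b = 2.303*R*T/(beta*n*F)
Numerator: 2.303 * 8.314 * 297 = 5686.7
Denominator: 0.54 * 2 * 96485 = 104203.8
b = 5686.7 / 104203.8 = 0.055 V/decade

0.055 V/decade


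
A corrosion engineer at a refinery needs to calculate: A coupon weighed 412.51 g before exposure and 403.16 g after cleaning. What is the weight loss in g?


Weight loss = initial − final
WL = 412.51 − 403.16 = 9.35 g

9.35 g


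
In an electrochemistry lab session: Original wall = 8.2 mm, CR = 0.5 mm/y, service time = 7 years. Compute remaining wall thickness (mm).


Remaining wall = original − CR × time
t = 8.2 − 0.5*7 = 8.2 − 3.5 = 4.7 mm

4.7 mm


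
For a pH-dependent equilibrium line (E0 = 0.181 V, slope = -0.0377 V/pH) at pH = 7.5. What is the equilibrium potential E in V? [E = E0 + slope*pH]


Apply the Pourbaix line equation: E = E0 + slope*pH
E = 0.181 + (-0.0377)*7.5 = 0.181 + (-0.28275) = -0.10175 V
Rounded to 3 decimal places: E = -0.102 V

-0.102 V


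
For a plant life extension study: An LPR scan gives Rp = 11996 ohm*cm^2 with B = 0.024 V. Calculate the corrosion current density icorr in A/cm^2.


Apply the Stern-Geary relation: icorr = B / Rp
icorr = 0.024 / 11996 = 2.001×10^-6 A/cm^2

2.001×10^-6 A/cm^2


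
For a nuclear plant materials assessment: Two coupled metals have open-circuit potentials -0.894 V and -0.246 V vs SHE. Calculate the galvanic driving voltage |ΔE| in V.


Driving voltage is the absolute potential difference.
|ΔE| = |-0.894 − (-0.246)| = 0.648 V

0.648 V


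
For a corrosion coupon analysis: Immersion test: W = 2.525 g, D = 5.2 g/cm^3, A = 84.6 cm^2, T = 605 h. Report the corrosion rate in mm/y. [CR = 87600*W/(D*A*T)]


Apply the mm/y weight-loss relation: CR = 87600 * W / (D * A * T)
Numerator: 87600 * 2.525 = 221190.0
Denominator: 5.2 * 84.6 * 605 = 266151.6
CR = 221190.0 / 266151.6 = 0.8311 mm/y

0.8311 mm/y


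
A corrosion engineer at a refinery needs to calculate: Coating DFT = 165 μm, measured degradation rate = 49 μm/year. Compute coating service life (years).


Service life = thickness / degradation rate
Life = 165 / 49 = 3.4 years

3.4 years
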